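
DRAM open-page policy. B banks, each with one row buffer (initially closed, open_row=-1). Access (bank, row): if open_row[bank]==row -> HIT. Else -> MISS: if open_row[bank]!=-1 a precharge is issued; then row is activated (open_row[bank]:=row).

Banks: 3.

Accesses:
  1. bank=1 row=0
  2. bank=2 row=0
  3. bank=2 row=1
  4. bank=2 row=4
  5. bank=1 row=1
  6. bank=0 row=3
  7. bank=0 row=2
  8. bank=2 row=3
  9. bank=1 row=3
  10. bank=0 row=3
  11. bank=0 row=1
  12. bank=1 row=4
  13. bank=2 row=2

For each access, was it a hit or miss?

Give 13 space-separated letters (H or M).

Answer: M M M M M M M M M M M M M

Derivation:
Acc 1: bank1 row0 -> MISS (open row0); precharges=0
Acc 2: bank2 row0 -> MISS (open row0); precharges=0
Acc 3: bank2 row1 -> MISS (open row1); precharges=1
Acc 4: bank2 row4 -> MISS (open row4); precharges=2
Acc 5: bank1 row1 -> MISS (open row1); precharges=3
Acc 6: bank0 row3 -> MISS (open row3); precharges=3
Acc 7: bank0 row2 -> MISS (open row2); precharges=4
Acc 8: bank2 row3 -> MISS (open row3); precharges=5
Acc 9: bank1 row3 -> MISS (open row3); precharges=6
Acc 10: bank0 row3 -> MISS (open row3); precharges=7
Acc 11: bank0 row1 -> MISS (open row1); precharges=8
Acc 12: bank1 row4 -> MISS (open row4); precharges=9
Acc 13: bank2 row2 -> MISS (open row2); precharges=10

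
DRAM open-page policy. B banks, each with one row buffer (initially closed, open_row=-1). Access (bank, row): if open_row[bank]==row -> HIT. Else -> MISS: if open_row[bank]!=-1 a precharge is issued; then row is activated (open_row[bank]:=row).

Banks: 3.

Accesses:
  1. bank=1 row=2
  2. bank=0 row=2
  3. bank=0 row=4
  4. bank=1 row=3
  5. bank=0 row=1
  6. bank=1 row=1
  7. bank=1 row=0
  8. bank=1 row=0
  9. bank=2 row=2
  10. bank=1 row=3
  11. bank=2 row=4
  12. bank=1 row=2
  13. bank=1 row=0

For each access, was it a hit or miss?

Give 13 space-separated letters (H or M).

Acc 1: bank1 row2 -> MISS (open row2); precharges=0
Acc 2: bank0 row2 -> MISS (open row2); precharges=0
Acc 3: bank0 row4 -> MISS (open row4); precharges=1
Acc 4: bank1 row3 -> MISS (open row3); precharges=2
Acc 5: bank0 row1 -> MISS (open row1); precharges=3
Acc 6: bank1 row1 -> MISS (open row1); precharges=4
Acc 7: bank1 row0 -> MISS (open row0); precharges=5
Acc 8: bank1 row0 -> HIT
Acc 9: bank2 row2 -> MISS (open row2); precharges=5
Acc 10: bank1 row3 -> MISS (open row3); precharges=6
Acc 11: bank2 row4 -> MISS (open row4); precharges=7
Acc 12: bank1 row2 -> MISS (open row2); precharges=8
Acc 13: bank1 row0 -> MISS (open row0); precharges=9

Answer: M M M M M M M H M M M M M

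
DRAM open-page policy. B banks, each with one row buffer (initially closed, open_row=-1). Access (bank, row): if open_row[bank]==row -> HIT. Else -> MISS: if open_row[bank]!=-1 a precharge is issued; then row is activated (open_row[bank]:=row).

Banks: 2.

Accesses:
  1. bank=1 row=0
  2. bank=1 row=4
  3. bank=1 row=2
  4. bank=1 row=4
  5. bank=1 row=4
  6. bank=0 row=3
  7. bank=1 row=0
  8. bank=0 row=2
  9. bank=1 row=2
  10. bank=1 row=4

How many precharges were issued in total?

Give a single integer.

Answer: 7

Derivation:
Acc 1: bank1 row0 -> MISS (open row0); precharges=0
Acc 2: bank1 row4 -> MISS (open row4); precharges=1
Acc 3: bank1 row2 -> MISS (open row2); precharges=2
Acc 4: bank1 row4 -> MISS (open row4); precharges=3
Acc 5: bank1 row4 -> HIT
Acc 6: bank0 row3 -> MISS (open row3); precharges=3
Acc 7: bank1 row0 -> MISS (open row0); precharges=4
Acc 8: bank0 row2 -> MISS (open row2); precharges=5
Acc 9: bank1 row2 -> MISS (open row2); precharges=6
Acc 10: bank1 row4 -> MISS (open row4); precharges=7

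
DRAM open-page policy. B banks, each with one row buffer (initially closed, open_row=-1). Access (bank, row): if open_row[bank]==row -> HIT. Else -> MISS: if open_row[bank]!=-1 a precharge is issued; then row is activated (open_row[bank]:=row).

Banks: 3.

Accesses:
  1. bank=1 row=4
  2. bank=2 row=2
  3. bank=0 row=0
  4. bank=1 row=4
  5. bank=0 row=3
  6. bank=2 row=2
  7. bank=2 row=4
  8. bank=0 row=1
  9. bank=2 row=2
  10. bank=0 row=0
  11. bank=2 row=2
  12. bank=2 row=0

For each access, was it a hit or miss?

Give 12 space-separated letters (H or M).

Acc 1: bank1 row4 -> MISS (open row4); precharges=0
Acc 2: bank2 row2 -> MISS (open row2); precharges=0
Acc 3: bank0 row0 -> MISS (open row0); precharges=0
Acc 4: bank1 row4 -> HIT
Acc 5: bank0 row3 -> MISS (open row3); precharges=1
Acc 6: bank2 row2 -> HIT
Acc 7: bank2 row4 -> MISS (open row4); precharges=2
Acc 8: bank0 row1 -> MISS (open row1); precharges=3
Acc 9: bank2 row2 -> MISS (open row2); precharges=4
Acc 10: bank0 row0 -> MISS (open row0); precharges=5
Acc 11: bank2 row2 -> HIT
Acc 12: bank2 row0 -> MISS (open row0); precharges=6

Answer: M M M H M H M M M M H M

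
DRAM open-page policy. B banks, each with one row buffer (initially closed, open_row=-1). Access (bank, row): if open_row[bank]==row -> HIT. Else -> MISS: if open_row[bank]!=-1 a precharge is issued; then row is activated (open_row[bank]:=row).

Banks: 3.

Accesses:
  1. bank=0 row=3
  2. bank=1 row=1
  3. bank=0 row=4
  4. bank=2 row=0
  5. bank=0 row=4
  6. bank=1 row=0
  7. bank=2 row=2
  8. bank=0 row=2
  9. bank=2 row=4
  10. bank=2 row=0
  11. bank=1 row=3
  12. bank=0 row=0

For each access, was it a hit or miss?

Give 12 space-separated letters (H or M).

Acc 1: bank0 row3 -> MISS (open row3); precharges=0
Acc 2: bank1 row1 -> MISS (open row1); precharges=0
Acc 3: bank0 row4 -> MISS (open row4); precharges=1
Acc 4: bank2 row0 -> MISS (open row0); precharges=1
Acc 5: bank0 row4 -> HIT
Acc 6: bank1 row0 -> MISS (open row0); precharges=2
Acc 7: bank2 row2 -> MISS (open row2); precharges=3
Acc 8: bank0 row2 -> MISS (open row2); precharges=4
Acc 9: bank2 row4 -> MISS (open row4); precharges=5
Acc 10: bank2 row0 -> MISS (open row0); precharges=6
Acc 11: bank1 row3 -> MISS (open row3); precharges=7
Acc 12: bank0 row0 -> MISS (open row0); precharges=8

Answer: M M M M H M M M M M M M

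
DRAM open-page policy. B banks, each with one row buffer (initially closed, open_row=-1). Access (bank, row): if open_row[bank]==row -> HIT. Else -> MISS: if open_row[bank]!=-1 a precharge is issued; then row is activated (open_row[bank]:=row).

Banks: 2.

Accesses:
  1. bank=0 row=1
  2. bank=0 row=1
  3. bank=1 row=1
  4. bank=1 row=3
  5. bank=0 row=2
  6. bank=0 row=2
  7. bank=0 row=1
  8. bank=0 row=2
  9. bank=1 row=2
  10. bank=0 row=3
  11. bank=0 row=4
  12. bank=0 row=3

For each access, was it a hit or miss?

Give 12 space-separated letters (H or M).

Acc 1: bank0 row1 -> MISS (open row1); precharges=0
Acc 2: bank0 row1 -> HIT
Acc 3: bank1 row1 -> MISS (open row1); precharges=0
Acc 4: bank1 row3 -> MISS (open row3); precharges=1
Acc 5: bank0 row2 -> MISS (open row2); precharges=2
Acc 6: bank0 row2 -> HIT
Acc 7: bank0 row1 -> MISS (open row1); precharges=3
Acc 8: bank0 row2 -> MISS (open row2); precharges=4
Acc 9: bank1 row2 -> MISS (open row2); precharges=5
Acc 10: bank0 row3 -> MISS (open row3); precharges=6
Acc 11: bank0 row4 -> MISS (open row4); precharges=7
Acc 12: bank0 row3 -> MISS (open row3); precharges=8

Answer: M H M M M H M M M M M M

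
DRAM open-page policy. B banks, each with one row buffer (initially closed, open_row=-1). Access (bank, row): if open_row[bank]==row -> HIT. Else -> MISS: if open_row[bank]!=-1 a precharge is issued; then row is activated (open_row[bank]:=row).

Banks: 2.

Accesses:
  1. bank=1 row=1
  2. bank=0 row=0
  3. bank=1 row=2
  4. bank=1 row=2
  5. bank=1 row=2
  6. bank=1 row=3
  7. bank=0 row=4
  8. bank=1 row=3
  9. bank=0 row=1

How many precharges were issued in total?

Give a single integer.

Acc 1: bank1 row1 -> MISS (open row1); precharges=0
Acc 2: bank0 row0 -> MISS (open row0); precharges=0
Acc 3: bank1 row2 -> MISS (open row2); precharges=1
Acc 4: bank1 row2 -> HIT
Acc 5: bank1 row2 -> HIT
Acc 6: bank1 row3 -> MISS (open row3); precharges=2
Acc 7: bank0 row4 -> MISS (open row4); precharges=3
Acc 8: bank1 row3 -> HIT
Acc 9: bank0 row1 -> MISS (open row1); precharges=4

Answer: 4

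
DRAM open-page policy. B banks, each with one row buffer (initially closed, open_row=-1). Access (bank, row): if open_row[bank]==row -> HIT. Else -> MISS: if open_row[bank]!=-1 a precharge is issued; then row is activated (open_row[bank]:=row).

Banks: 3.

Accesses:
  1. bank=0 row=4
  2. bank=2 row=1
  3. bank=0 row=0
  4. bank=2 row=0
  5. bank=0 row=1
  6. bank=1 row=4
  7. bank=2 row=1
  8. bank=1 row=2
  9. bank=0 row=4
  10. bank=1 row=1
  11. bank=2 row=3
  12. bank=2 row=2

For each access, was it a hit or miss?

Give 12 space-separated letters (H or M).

Answer: M M M M M M M M M M M M

Derivation:
Acc 1: bank0 row4 -> MISS (open row4); precharges=0
Acc 2: bank2 row1 -> MISS (open row1); precharges=0
Acc 3: bank0 row0 -> MISS (open row0); precharges=1
Acc 4: bank2 row0 -> MISS (open row0); precharges=2
Acc 5: bank0 row1 -> MISS (open row1); precharges=3
Acc 6: bank1 row4 -> MISS (open row4); precharges=3
Acc 7: bank2 row1 -> MISS (open row1); precharges=4
Acc 8: bank1 row2 -> MISS (open row2); precharges=5
Acc 9: bank0 row4 -> MISS (open row4); precharges=6
Acc 10: bank1 row1 -> MISS (open row1); precharges=7
Acc 11: bank2 row3 -> MISS (open row3); precharges=8
Acc 12: bank2 row2 -> MISS (open row2); precharges=9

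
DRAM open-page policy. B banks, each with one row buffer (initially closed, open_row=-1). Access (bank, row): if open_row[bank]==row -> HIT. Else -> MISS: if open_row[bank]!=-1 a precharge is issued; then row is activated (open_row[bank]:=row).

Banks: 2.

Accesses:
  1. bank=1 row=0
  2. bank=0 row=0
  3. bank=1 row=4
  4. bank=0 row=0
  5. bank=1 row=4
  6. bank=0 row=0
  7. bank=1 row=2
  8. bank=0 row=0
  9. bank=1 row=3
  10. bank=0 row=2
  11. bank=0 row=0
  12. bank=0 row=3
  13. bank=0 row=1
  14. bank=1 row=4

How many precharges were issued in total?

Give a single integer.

Acc 1: bank1 row0 -> MISS (open row0); precharges=0
Acc 2: bank0 row0 -> MISS (open row0); precharges=0
Acc 3: bank1 row4 -> MISS (open row4); precharges=1
Acc 4: bank0 row0 -> HIT
Acc 5: bank1 row4 -> HIT
Acc 6: bank0 row0 -> HIT
Acc 7: bank1 row2 -> MISS (open row2); precharges=2
Acc 8: bank0 row0 -> HIT
Acc 9: bank1 row3 -> MISS (open row3); precharges=3
Acc 10: bank0 row2 -> MISS (open row2); precharges=4
Acc 11: bank0 row0 -> MISS (open row0); precharges=5
Acc 12: bank0 row3 -> MISS (open row3); precharges=6
Acc 13: bank0 row1 -> MISS (open row1); precharges=7
Acc 14: bank1 row4 -> MISS (open row4); precharges=8

Answer: 8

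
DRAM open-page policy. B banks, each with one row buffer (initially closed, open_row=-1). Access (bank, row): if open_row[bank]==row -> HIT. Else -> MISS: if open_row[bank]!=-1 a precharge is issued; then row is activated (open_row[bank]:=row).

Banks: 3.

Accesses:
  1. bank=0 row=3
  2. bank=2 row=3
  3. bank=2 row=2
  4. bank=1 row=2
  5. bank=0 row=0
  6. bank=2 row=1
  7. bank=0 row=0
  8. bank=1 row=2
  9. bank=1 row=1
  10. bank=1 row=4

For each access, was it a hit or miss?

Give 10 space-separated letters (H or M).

Answer: M M M M M M H H M M

Derivation:
Acc 1: bank0 row3 -> MISS (open row3); precharges=0
Acc 2: bank2 row3 -> MISS (open row3); precharges=0
Acc 3: bank2 row2 -> MISS (open row2); precharges=1
Acc 4: bank1 row2 -> MISS (open row2); precharges=1
Acc 5: bank0 row0 -> MISS (open row0); precharges=2
Acc 6: bank2 row1 -> MISS (open row1); precharges=3
Acc 7: bank0 row0 -> HIT
Acc 8: bank1 row2 -> HIT
Acc 9: bank1 row1 -> MISS (open row1); precharges=4
Acc 10: bank1 row4 -> MISS (open row4); precharges=5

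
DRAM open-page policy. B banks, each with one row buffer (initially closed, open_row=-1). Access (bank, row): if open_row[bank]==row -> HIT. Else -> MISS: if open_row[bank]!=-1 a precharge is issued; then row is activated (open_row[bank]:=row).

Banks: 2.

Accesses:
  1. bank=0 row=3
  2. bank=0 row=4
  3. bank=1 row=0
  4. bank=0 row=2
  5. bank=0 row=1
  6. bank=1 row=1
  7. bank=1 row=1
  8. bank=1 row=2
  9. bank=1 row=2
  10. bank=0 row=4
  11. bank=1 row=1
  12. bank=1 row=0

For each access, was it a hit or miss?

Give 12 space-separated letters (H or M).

Answer: M M M M M M H M H M M M

Derivation:
Acc 1: bank0 row3 -> MISS (open row3); precharges=0
Acc 2: bank0 row4 -> MISS (open row4); precharges=1
Acc 3: bank1 row0 -> MISS (open row0); precharges=1
Acc 4: bank0 row2 -> MISS (open row2); precharges=2
Acc 5: bank0 row1 -> MISS (open row1); precharges=3
Acc 6: bank1 row1 -> MISS (open row1); precharges=4
Acc 7: bank1 row1 -> HIT
Acc 8: bank1 row2 -> MISS (open row2); precharges=5
Acc 9: bank1 row2 -> HIT
Acc 10: bank0 row4 -> MISS (open row4); precharges=6
Acc 11: bank1 row1 -> MISS (open row1); precharges=7
Acc 12: bank1 row0 -> MISS (open row0); precharges=8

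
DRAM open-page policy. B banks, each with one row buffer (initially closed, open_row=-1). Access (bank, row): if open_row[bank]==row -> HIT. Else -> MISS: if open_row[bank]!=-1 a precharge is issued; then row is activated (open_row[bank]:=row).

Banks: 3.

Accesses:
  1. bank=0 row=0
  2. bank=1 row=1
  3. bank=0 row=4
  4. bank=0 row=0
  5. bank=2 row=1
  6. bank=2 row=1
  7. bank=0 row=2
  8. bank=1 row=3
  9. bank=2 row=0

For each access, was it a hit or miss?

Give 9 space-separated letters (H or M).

Acc 1: bank0 row0 -> MISS (open row0); precharges=0
Acc 2: bank1 row1 -> MISS (open row1); precharges=0
Acc 3: bank0 row4 -> MISS (open row4); precharges=1
Acc 4: bank0 row0 -> MISS (open row0); precharges=2
Acc 5: bank2 row1 -> MISS (open row1); precharges=2
Acc 6: bank2 row1 -> HIT
Acc 7: bank0 row2 -> MISS (open row2); precharges=3
Acc 8: bank1 row3 -> MISS (open row3); precharges=4
Acc 9: bank2 row0 -> MISS (open row0); precharges=5

Answer: M M M M M H M M M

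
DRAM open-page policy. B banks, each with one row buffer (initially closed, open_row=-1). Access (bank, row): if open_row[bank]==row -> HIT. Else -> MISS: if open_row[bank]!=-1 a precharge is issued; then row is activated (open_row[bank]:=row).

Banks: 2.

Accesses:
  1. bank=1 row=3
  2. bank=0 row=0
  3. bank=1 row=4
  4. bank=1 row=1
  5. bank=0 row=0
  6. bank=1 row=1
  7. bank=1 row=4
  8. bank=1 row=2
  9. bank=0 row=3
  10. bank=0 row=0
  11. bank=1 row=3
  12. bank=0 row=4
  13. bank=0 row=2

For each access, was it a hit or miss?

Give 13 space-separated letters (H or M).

Answer: M M M M H H M M M M M M M

Derivation:
Acc 1: bank1 row3 -> MISS (open row3); precharges=0
Acc 2: bank0 row0 -> MISS (open row0); precharges=0
Acc 3: bank1 row4 -> MISS (open row4); precharges=1
Acc 4: bank1 row1 -> MISS (open row1); precharges=2
Acc 5: bank0 row0 -> HIT
Acc 6: bank1 row1 -> HIT
Acc 7: bank1 row4 -> MISS (open row4); precharges=3
Acc 8: bank1 row2 -> MISS (open row2); precharges=4
Acc 9: bank0 row3 -> MISS (open row3); precharges=5
Acc 10: bank0 row0 -> MISS (open row0); precharges=6
Acc 11: bank1 row3 -> MISS (open row3); precharges=7
Acc 12: bank0 row4 -> MISS (open row4); precharges=8
Acc 13: bank0 row2 -> MISS (open row2); precharges=9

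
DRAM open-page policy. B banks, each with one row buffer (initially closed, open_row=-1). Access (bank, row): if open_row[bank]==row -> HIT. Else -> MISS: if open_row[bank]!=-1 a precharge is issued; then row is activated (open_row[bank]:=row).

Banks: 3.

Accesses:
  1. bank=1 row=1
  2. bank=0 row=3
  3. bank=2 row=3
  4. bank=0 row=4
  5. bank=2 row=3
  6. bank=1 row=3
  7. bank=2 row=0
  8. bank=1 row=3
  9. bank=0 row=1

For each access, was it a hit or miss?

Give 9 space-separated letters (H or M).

Answer: M M M M H M M H M

Derivation:
Acc 1: bank1 row1 -> MISS (open row1); precharges=0
Acc 2: bank0 row3 -> MISS (open row3); precharges=0
Acc 3: bank2 row3 -> MISS (open row3); precharges=0
Acc 4: bank0 row4 -> MISS (open row4); precharges=1
Acc 5: bank2 row3 -> HIT
Acc 6: bank1 row3 -> MISS (open row3); precharges=2
Acc 7: bank2 row0 -> MISS (open row0); precharges=3
Acc 8: bank1 row3 -> HIT
Acc 9: bank0 row1 -> MISS (open row1); precharges=4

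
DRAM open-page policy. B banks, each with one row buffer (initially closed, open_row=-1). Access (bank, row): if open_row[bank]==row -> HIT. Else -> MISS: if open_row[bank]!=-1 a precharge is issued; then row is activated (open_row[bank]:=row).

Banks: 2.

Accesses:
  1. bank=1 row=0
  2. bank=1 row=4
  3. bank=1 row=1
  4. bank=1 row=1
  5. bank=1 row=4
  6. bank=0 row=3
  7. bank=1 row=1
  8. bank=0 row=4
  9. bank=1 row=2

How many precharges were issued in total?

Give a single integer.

Answer: 6

Derivation:
Acc 1: bank1 row0 -> MISS (open row0); precharges=0
Acc 2: bank1 row4 -> MISS (open row4); precharges=1
Acc 3: bank1 row1 -> MISS (open row1); precharges=2
Acc 4: bank1 row1 -> HIT
Acc 5: bank1 row4 -> MISS (open row4); precharges=3
Acc 6: bank0 row3 -> MISS (open row3); precharges=3
Acc 7: bank1 row1 -> MISS (open row1); precharges=4
Acc 8: bank0 row4 -> MISS (open row4); precharges=5
Acc 9: bank1 row2 -> MISS (open row2); precharges=6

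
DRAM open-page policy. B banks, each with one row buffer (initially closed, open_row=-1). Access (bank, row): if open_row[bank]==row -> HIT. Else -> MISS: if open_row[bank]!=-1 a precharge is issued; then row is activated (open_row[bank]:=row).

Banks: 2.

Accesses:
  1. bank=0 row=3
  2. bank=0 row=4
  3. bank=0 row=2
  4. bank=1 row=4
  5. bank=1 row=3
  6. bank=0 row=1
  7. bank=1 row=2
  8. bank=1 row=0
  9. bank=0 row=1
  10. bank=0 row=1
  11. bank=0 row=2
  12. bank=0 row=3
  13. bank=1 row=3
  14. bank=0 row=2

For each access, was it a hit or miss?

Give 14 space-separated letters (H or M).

Answer: M M M M M M M M H H M M M M

Derivation:
Acc 1: bank0 row3 -> MISS (open row3); precharges=0
Acc 2: bank0 row4 -> MISS (open row4); precharges=1
Acc 3: bank0 row2 -> MISS (open row2); precharges=2
Acc 4: bank1 row4 -> MISS (open row4); precharges=2
Acc 5: bank1 row3 -> MISS (open row3); precharges=3
Acc 6: bank0 row1 -> MISS (open row1); precharges=4
Acc 7: bank1 row2 -> MISS (open row2); precharges=5
Acc 8: bank1 row0 -> MISS (open row0); precharges=6
Acc 9: bank0 row1 -> HIT
Acc 10: bank0 row1 -> HIT
Acc 11: bank0 row2 -> MISS (open row2); precharges=7
Acc 12: bank0 row3 -> MISS (open row3); precharges=8
Acc 13: bank1 row3 -> MISS (open row3); precharges=9
Acc 14: bank0 row2 -> MISS (open row2); precharges=10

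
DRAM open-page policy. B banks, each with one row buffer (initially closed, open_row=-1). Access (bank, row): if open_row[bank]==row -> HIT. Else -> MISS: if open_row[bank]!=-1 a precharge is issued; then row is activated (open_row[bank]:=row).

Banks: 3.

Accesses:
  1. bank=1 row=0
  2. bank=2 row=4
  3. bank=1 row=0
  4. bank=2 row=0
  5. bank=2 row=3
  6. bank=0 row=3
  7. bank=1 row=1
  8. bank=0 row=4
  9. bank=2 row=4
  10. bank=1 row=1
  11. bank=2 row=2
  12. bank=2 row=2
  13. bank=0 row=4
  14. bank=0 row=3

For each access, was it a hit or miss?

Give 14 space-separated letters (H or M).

Acc 1: bank1 row0 -> MISS (open row0); precharges=0
Acc 2: bank2 row4 -> MISS (open row4); precharges=0
Acc 3: bank1 row0 -> HIT
Acc 4: bank2 row0 -> MISS (open row0); precharges=1
Acc 5: bank2 row3 -> MISS (open row3); precharges=2
Acc 6: bank0 row3 -> MISS (open row3); precharges=2
Acc 7: bank1 row1 -> MISS (open row1); precharges=3
Acc 8: bank0 row4 -> MISS (open row4); precharges=4
Acc 9: bank2 row4 -> MISS (open row4); precharges=5
Acc 10: bank1 row1 -> HIT
Acc 11: bank2 row2 -> MISS (open row2); precharges=6
Acc 12: bank2 row2 -> HIT
Acc 13: bank0 row4 -> HIT
Acc 14: bank0 row3 -> MISS (open row3); precharges=7

Answer: M M H M M M M M M H M H H M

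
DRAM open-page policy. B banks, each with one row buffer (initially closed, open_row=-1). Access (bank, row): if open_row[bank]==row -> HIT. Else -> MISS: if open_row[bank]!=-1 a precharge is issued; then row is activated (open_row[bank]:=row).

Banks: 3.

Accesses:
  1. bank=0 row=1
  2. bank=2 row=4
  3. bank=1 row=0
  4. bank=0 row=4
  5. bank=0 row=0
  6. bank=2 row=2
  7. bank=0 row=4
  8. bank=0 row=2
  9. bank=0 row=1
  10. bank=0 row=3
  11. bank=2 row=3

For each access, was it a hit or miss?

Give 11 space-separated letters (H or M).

Acc 1: bank0 row1 -> MISS (open row1); precharges=0
Acc 2: bank2 row4 -> MISS (open row4); precharges=0
Acc 3: bank1 row0 -> MISS (open row0); precharges=0
Acc 4: bank0 row4 -> MISS (open row4); precharges=1
Acc 5: bank0 row0 -> MISS (open row0); precharges=2
Acc 6: bank2 row2 -> MISS (open row2); precharges=3
Acc 7: bank0 row4 -> MISS (open row4); precharges=4
Acc 8: bank0 row2 -> MISS (open row2); precharges=5
Acc 9: bank0 row1 -> MISS (open row1); precharges=6
Acc 10: bank0 row3 -> MISS (open row3); precharges=7
Acc 11: bank2 row3 -> MISS (open row3); precharges=8

Answer: M M M M M M M M M M M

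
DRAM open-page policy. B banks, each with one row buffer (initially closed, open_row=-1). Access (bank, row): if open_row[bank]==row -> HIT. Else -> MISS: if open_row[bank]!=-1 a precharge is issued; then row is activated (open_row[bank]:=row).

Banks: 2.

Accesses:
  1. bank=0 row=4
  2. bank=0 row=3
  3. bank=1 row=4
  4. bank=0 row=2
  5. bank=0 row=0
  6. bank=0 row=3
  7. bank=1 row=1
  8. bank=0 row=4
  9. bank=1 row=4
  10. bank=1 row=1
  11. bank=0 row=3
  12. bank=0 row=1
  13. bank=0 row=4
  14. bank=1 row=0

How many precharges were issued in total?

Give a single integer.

Answer: 12

Derivation:
Acc 1: bank0 row4 -> MISS (open row4); precharges=0
Acc 2: bank0 row3 -> MISS (open row3); precharges=1
Acc 3: bank1 row4 -> MISS (open row4); precharges=1
Acc 4: bank0 row2 -> MISS (open row2); precharges=2
Acc 5: bank0 row0 -> MISS (open row0); precharges=3
Acc 6: bank0 row3 -> MISS (open row3); precharges=4
Acc 7: bank1 row1 -> MISS (open row1); precharges=5
Acc 8: bank0 row4 -> MISS (open row4); precharges=6
Acc 9: bank1 row4 -> MISS (open row4); precharges=7
Acc 10: bank1 row1 -> MISS (open row1); precharges=8
Acc 11: bank0 row3 -> MISS (open row3); precharges=9
Acc 12: bank0 row1 -> MISS (open row1); precharges=10
Acc 13: bank0 row4 -> MISS (open row4); precharges=11
Acc 14: bank1 row0 -> MISS (open row0); precharges=12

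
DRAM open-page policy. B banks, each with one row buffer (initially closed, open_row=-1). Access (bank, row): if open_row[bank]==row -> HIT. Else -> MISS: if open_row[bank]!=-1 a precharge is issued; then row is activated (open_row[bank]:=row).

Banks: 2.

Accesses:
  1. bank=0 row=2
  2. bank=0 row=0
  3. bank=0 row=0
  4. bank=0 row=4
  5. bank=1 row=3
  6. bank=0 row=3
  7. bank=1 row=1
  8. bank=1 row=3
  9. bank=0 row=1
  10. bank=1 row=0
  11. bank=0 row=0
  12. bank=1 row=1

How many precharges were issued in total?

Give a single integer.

Acc 1: bank0 row2 -> MISS (open row2); precharges=0
Acc 2: bank0 row0 -> MISS (open row0); precharges=1
Acc 3: bank0 row0 -> HIT
Acc 4: bank0 row4 -> MISS (open row4); precharges=2
Acc 5: bank1 row3 -> MISS (open row3); precharges=2
Acc 6: bank0 row3 -> MISS (open row3); precharges=3
Acc 7: bank1 row1 -> MISS (open row1); precharges=4
Acc 8: bank1 row3 -> MISS (open row3); precharges=5
Acc 9: bank0 row1 -> MISS (open row1); precharges=6
Acc 10: bank1 row0 -> MISS (open row0); precharges=7
Acc 11: bank0 row0 -> MISS (open row0); precharges=8
Acc 12: bank1 row1 -> MISS (open row1); precharges=9

Answer: 9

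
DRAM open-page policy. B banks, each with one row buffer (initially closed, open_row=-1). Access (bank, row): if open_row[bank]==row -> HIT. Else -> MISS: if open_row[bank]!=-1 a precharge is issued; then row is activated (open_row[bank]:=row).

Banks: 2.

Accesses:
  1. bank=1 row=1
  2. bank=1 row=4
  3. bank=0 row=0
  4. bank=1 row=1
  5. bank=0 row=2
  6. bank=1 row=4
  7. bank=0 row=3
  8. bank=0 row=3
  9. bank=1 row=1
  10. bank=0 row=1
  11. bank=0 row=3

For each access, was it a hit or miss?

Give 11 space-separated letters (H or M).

Acc 1: bank1 row1 -> MISS (open row1); precharges=0
Acc 2: bank1 row4 -> MISS (open row4); precharges=1
Acc 3: bank0 row0 -> MISS (open row0); precharges=1
Acc 4: bank1 row1 -> MISS (open row1); precharges=2
Acc 5: bank0 row2 -> MISS (open row2); precharges=3
Acc 6: bank1 row4 -> MISS (open row4); precharges=4
Acc 7: bank0 row3 -> MISS (open row3); precharges=5
Acc 8: bank0 row3 -> HIT
Acc 9: bank1 row1 -> MISS (open row1); precharges=6
Acc 10: bank0 row1 -> MISS (open row1); precharges=7
Acc 11: bank0 row3 -> MISS (open row3); precharges=8

Answer: M M M M M M M H M M M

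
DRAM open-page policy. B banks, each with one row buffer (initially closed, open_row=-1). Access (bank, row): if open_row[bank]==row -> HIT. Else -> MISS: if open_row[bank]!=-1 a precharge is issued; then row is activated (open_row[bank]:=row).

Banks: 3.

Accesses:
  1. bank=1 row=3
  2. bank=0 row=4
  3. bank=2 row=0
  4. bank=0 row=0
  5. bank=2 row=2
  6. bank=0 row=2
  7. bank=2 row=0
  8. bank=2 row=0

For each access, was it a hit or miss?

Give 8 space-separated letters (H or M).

Answer: M M M M M M M H

Derivation:
Acc 1: bank1 row3 -> MISS (open row3); precharges=0
Acc 2: bank0 row4 -> MISS (open row4); precharges=0
Acc 3: bank2 row0 -> MISS (open row0); precharges=0
Acc 4: bank0 row0 -> MISS (open row0); precharges=1
Acc 5: bank2 row2 -> MISS (open row2); precharges=2
Acc 6: bank0 row2 -> MISS (open row2); precharges=3
Acc 7: bank2 row0 -> MISS (open row0); precharges=4
Acc 8: bank2 row0 -> HIT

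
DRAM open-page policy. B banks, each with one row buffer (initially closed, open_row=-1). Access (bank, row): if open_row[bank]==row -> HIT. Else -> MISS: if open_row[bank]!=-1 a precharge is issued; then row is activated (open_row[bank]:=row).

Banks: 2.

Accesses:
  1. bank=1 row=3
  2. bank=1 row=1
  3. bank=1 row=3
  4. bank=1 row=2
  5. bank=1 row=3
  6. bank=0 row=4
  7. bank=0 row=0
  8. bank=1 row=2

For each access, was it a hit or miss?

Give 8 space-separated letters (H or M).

Acc 1: bank1 row3 -> MISS (open row3); precharges=0
Acc 2: bank1 row1 -> MISS (open row1); precharges=1
Acc 3: bank1 row3 -> MISS (open row3); precharges=2
Acc 4: bank1 row2 -> MISS (open row2); precharges=3
Acc 5: bank1 row3 -> MISS (open row3); precharges=4
Acc 6: bank0 row4 -> MISS (open row4); precharges=4
Acc 7: bank0 row0 -> MISS (open row0); precharges=5
Acc 8: bank1 row2 -> MISS (open row2); precharges=6

Answer: M M M M M M M M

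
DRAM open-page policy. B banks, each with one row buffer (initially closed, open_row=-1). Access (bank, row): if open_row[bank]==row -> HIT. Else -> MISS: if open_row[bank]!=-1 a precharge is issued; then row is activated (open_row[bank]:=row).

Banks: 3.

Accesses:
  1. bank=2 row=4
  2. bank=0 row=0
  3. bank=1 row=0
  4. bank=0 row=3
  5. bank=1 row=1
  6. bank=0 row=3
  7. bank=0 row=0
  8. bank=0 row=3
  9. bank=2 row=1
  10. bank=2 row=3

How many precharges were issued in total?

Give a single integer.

Answer: 6

Derivation:
Acc 1: bank2 row4 -> MISS (open row4); precharges=0
Acc 2: bank0 row0 -> MISS (open row0); precharges=0
Acc 3: bank1 row0 -> MISS (open row0); precharges=0
Acc 4: bank0 row3 -> MISS (open row3); precharges=1
Acc 5: bank1 row1 -> MISS (open row1); precharges=2
Acc 6: bank0 row3 -> HIT
Acc 7: bank0 row0 -> MISS (open row0); precharges=3
Acc 8: bank0 row3 -> MISS (open row3); precharges=4
Acc 9: bank2 row1 -> MISS (open row1); precharges=5
Acc 10: bank2 row3 -> MISS (open row3); precharges=6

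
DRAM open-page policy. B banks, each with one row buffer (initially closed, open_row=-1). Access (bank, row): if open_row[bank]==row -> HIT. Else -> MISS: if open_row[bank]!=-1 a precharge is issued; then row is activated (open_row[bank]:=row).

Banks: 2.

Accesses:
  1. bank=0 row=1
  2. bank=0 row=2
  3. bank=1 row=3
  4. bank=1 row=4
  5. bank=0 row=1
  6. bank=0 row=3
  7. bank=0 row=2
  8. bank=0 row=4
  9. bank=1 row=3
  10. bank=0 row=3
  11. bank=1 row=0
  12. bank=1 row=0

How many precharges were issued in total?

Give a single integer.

Acc 1: bank0 row1 -> MISS (open row1); precharges=0
Acc 2: bank0 row2 -> MISS (open row2); precharges=1
Acc 3: bank1 row3 -> MISS (open row3); precharges=1
Acc 4: bank1 row4 -> MISS (open row4); precharges=2
Acc 5: bank0 row1 -> MISS (open row1); precharges=3
Acc 6: bank0 row3 -> MISS (open row3); precharges=4
Acc 7: bank0 row2 -> MISS (open row2); precharges=5
Acc 8: bank0 row4 -> MISS (open row4); precharges=6
Acc 9: bank1 row3 -> MISS (open row3); precharges=7
Acc 10: bank0 row3 -> MISS (open row3); precharges=8
Acc 11: bank1 row0 -> MISS (open row0); precharges=9
Acc 12: bank1 row0 -> HIT

Answer: 9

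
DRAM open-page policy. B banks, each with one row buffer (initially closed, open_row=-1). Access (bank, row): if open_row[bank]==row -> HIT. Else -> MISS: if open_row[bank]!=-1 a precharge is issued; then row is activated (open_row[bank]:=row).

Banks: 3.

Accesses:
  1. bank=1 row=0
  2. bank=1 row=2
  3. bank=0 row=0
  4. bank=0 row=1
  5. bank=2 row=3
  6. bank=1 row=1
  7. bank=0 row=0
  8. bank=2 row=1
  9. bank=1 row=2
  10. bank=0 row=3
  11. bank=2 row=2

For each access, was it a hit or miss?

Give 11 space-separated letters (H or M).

Acc 1: bank1 row0 -> MISS (open row0); precharges=0
Acc 2: bank1 row2 -> MISS (open row2); precharges=1
Acc 3: bank0 row0 -> MISS (open row0); precharges=1
Acc 4: bank0 row1 -> MISS (open row1); precharges=2
Acc 5: bank2 row3 -> MISS (open row3); precharges=2
Acc 6: bank1 row1 -> MISS (open row1); precharges=3
Acc 7: bank0 row0 -> MISS (open row0); precharges=4
Acc 8: bank2 row1 -> MISS (open row1); precharges=5
Acc 9: bank1 row2 -> MISS (open row2); precharges=6
Acc 10: bank0 row3 -> MISS (open row3); precharges=7
Acc 11: bank2 row2 -> MISS (open row2); precharges=8

Answer: M M M M M M M M M M M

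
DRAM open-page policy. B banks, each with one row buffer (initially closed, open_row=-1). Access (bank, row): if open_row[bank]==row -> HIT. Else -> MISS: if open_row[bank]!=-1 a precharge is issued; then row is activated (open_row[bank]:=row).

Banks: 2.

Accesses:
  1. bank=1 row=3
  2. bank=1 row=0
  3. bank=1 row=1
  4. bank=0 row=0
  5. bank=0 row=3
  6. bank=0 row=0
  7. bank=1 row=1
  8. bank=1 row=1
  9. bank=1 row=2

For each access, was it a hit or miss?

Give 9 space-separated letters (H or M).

Acc 1: bank1 row3 -> MISS (open row3); precharges=0
Acc 2: bank1 row0 -> MISS (open row0); precharges=1
Acc 3: bank1 row1 -> MISS (open row1); precharges=2
Acc 4: bank0 row0 -> MISS (open row0); precharges=2
Acc 5: bank0 row3 -> MISS (open row3); precharges=3
Acc 6: bank0 row0 -> MISS (open row0); precharges=4
Acc 7: bank1 row1 -> HIT
Acc 8: bank1 row1 -> HIT
Acc 9: bank1 row2 -> MISS (open row2); precharges=5

Answer: M M M M M M H H M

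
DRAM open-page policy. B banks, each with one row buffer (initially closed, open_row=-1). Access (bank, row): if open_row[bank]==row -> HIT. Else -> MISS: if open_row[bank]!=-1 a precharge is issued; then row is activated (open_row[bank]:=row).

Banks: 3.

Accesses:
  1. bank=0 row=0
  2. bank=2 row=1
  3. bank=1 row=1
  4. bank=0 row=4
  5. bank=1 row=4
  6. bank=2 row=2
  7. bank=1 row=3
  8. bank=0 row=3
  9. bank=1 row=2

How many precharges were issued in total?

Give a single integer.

Answer: 6

Derivation:
Acc 1: bank0 row0 -> MISS (open row0); precharges=0
Acc 2: bank2 row1 -> MISS (open row1); precharges=0
Acc 3: bank1 row1 -> MISS (open row1); precharges=0
Acc 4: bank0 row4 -> MISS (open row4); precharges=1
Acc 5: bank1 row4 -> MISS (open row4); precharges=2
Acc 6: bank2 row2 -> MISS (open row2); precharges=3
Acc 7: bank1 row3 -> MISS (open row3); precharges=4
Acc 8: bank0 row3 -> MISS (open row3); precharges=5
Acc 9: bank1 row2 -> MISS (open row2); precharges=6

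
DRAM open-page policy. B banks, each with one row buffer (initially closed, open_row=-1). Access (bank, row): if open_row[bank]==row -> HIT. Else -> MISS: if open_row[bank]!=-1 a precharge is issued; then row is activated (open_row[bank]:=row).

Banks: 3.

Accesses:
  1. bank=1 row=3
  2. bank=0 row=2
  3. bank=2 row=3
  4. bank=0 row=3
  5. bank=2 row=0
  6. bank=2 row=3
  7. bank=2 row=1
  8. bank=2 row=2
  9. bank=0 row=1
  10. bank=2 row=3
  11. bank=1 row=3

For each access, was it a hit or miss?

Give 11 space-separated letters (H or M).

Acc 1: bank1 row3 -> MISS (open row3); precharges=0
Acc 2: bank0 row2 -> MISS (open row2); precharges=0
Acc 3: bank2 row3 -> MISS (open row3); precharges=0
Acc 4: bank0 row3 -> MISS (open row3); precharges=1
Acc 5: bank2 row0 -> MISS (open row0); precharges=2
Acc 6: bank2 row3 -> MISS (open row3); precharges=3
Acc 7: bank2 row1 -> MISS (open row1); precharges=4
Acc 8: bank2 row2 -> MISS (open row2); precharges=5
Acc 9: bank0 row1 -> MISS (open row1); precharges=6
Acc 10: bank2 row3 -> MISS (open row3); precharges=7
Acc 11: bank1 row3 -> HIT

Answer: M M M M M M M M M M H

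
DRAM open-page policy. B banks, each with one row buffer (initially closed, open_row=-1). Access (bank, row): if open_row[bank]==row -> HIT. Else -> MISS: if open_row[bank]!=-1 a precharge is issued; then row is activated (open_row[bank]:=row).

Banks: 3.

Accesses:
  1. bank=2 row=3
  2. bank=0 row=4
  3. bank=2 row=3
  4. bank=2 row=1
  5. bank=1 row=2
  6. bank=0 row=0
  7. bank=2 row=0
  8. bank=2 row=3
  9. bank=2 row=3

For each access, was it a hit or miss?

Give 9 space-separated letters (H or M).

Answer: M M H M M M M M H

Derivation:
Acc 1: bank2 row3 -> MISS (open row3); precharges=0
Acc 2: bank0 row4 -> MISS (open row4); precharges=0
Acc 3: bank2 row3 -> HIT
Acc 4: bank2 row1 -> MISS (open row1); precharges=1
Acc 5: bank1 row2 -> MISS (open row2); precharges=1
Acc 6: bank0 row0 -> MISS (open row0); precharges=2
Acc 7: bank2 row0 -> MISS (open row0); precharges=3
Acc 8: bank2 row3 -> MISS (open row3); precharges=4
Acc 9: bank2 row3 -> HIT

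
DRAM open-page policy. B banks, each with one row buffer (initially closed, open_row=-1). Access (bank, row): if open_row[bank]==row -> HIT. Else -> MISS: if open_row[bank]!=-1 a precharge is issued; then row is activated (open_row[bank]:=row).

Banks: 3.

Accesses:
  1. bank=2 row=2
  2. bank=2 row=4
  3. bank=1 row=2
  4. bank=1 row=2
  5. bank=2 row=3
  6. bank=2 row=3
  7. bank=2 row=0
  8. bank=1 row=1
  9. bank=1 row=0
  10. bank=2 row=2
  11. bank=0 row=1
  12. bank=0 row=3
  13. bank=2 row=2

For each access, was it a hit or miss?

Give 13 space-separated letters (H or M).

Acc 1: bank2 row2 -> MISS (open row2); precharges=0
Acc 2: bank2 row4 -> MISS (open row4); precharges=1
Acc 3: bank1 row2 -> MISS (open row2); precharges=1
Acc 4: bank1 row2 -> HIT
Acc 5: bank2 row3 -> MISS (open row3); precharges=2
Acc 6: bank2 row3 -> HIT
Acc 7: bank2 row0 -> MISS (open row0); precharges=3
Acc 8: bank1 row1 -> MISS (open row1); precharges=4
Acc 9: bank1 row0 -> MISS (open row0); precharges=5
Acc 10: bank2 row2 -> MISS (open row2); precharges=6
Acc 11: bank0 row1 -> MISS (open row1); precharges=6
Acc 12: bank0 row3 -> MISS (open row3); precharges=7
Acc 13: bank2 row2 -> HIT

Answer: M M M H M H M M M M M M H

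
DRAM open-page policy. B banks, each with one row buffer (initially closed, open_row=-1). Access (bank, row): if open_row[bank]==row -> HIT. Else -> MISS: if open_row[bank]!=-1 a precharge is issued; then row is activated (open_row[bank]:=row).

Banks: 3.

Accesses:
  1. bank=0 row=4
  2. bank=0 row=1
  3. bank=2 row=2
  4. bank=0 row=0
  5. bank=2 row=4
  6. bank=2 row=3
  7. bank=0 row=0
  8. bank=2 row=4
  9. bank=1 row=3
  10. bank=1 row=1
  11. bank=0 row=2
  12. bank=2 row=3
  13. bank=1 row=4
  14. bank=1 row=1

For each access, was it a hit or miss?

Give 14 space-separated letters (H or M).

Answer: M M M M M M H M M M M M M M

Derivation:
Acc 1: bank0 row4 -> MISS (open row4); precharges=0
Acc 2: bank0 row1 -> MISS (open row1); precharges=1
Acc 3: bank2 row2 -> MISS (open row2); precharges=1
Acc 4: bank0 row0 -> MISS (open row0); precharges=2
Acc 5: bank2 row4 -> MISS (open row4); precharges=3
Acc 6: bank2 row3 -> MISS (open row3); precharges=4
Acc 7: bank0 row0 -> HIT
Acc 8: bank2 row4 -> MISS (open row4); precharges=5
Acc 9: bank1 row3 -> MISS (open row3); precharges=5
Acc 10: bank1 row1 -> MISS (open row1); precharges=6
Acc 11: bank0 row2 -> MISS (open row2); precharges=7
Acc 12: bank2 row3 -> MISS (open row3); precharges=8
Acc 13: bank1 row4 -> MISS (open row4); precharges=9
Acc 14: bank1 row1 -> MISS (open row1); precharges=10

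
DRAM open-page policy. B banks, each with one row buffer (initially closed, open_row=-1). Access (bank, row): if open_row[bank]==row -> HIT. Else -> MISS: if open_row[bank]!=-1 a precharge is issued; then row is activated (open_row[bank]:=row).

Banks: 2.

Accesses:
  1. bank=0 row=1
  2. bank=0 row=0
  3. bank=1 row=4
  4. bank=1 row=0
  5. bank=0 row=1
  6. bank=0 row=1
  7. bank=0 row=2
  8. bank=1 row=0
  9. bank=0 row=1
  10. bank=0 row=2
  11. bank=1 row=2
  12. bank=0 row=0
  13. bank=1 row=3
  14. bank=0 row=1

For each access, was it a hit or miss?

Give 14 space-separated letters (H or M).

Acc 1: bank0 row1 -> MISS (open row1); precharges=0
Acc 2: bank0 row0 -> MISS (open row0); precharges=1
Acc 3: bank1 row4 -> MISS (open row4); precharges=1
Acc 4: bank1 row0 -> MISS (open row0); precharges=2
Acc 5: bank0 row1 -> MISS (open row1); precharges=3
Acc 6: bank0 row1 -> HIT
Acc 7: bank0 row2 -> MISS (open row2); precharges=4
Acc 8: bank1 row0 -> HIT
Acc 9: bank0 row1 -> MISS (open row1); precharges=5
Acc 10: bank0 row2 -> MISS (open row2); precharges=6
Acc 11: bank1 row2 -> MISS (open row2); precharges=7
Acc 12: bank0 row0 -> MISS (open row0); precharges=8
Acc 13: bank1 row3 -> MISS (open row3); precharges=9
Acc 14: bank0 row1 -> MISS (open row1); precharges=10

Answer: M M M M M H M H M M M M M M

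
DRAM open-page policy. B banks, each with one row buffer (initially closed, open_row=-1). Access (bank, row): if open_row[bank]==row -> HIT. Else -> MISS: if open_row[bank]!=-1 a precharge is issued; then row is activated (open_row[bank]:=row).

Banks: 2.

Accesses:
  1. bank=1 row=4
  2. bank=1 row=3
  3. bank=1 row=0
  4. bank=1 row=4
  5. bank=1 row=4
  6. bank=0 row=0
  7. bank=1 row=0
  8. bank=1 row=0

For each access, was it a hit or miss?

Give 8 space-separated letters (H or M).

Acc 1: bank1 row4 -> MISS (open row4); precharges=0
Acc 2: bank1 row3 -> MISS (open row3); precharges=1
Acc 3: bank1 row0 -> MISS (open row0); precharges=2
Acc 4: bank1 row4 -> MISS (open row4); precharges=3
Acc 5: bank1 row4 -> HIT
Acc 6: bank0 row0 -> MISS (open row0); precharges=3
Acc 7: bank1 row0 -> MISS (open row0); precharges=4
Acc 8: bank1 row0 -> HIT

Answer: M M M M H M M H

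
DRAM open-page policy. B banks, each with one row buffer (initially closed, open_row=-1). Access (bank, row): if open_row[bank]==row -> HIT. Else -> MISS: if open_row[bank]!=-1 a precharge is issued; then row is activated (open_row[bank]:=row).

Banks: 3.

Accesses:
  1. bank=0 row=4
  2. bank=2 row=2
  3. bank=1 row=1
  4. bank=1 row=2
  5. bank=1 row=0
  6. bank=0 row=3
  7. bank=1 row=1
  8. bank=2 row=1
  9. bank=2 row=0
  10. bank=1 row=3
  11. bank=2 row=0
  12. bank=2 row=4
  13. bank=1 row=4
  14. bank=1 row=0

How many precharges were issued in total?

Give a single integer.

Acc 1: bank0 row4 -> MISS (open row4); precharges=0
Acc 2: bank2 row2 -> MISS (open row2); precharges=0
Acc 3: bank1 row1 -> MISS (open row1); precharges=0
Acc 4: bank1 row2 -> MISS (open row2); precharges=1
Acc 5: bank1 row0 -> MISS (open row0); precharges=2
Acc 6: bank0 row3 -> MISS (open row3); precharges=3
Acc 7: bank1 row1 -> MISS (open row1); precharges=4
Acc 8: bank2 row1 -> MISS (open row1); precharges=5
Acc 9: bank2 row0 -> MISS (open row0); precharges=6
Acc 10: bank1 row3 -> MISS (open row3); precharges=7
Acc 11: bank2 row0 -> HIT
Acc 12: bank2 row4 -> MISS (open row4); precharges=8
Acc 13: bank1 row4 -> MISS (open row4); precharges=9
Acc 14: bank1 row0 -> MISS (open row0); precharges=10

Answer: 10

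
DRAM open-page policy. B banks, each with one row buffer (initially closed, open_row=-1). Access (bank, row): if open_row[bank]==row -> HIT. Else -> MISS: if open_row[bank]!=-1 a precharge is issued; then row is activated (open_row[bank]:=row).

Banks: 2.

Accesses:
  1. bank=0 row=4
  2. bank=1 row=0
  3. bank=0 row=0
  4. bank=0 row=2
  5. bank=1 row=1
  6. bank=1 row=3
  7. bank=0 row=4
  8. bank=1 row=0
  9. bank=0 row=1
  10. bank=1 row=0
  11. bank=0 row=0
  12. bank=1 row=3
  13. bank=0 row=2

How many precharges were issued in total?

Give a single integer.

Answer: 10

Derivation:
Acc 1: bank0 row4 -> MISS (open row4); precharges=0
Acc 2: bank1 row0 -> MISS (open row0); precharges=0
Acc 3: bank0 row0 -> MISS (open row0); precharges=1
Acc 4: bank0 row2 -> MISS (open row2); precharges=2
Acc 5: bank1 row1 -> MISS (open row1); precharges=3
Acc 6: bank1 row3 -> MISS (open row3); precharges=4
Acc 7: bank0 row4 -> MISS (open row4); precharges=5
Acc 8: bank1 row0 -> MISS (open row0); precharges=6
Acc 9: bank0 row1 -> MISS (open row1); precharges=7
Acc 10: bank1 row0 -> HIT
Acc 11: bank0 row0 -> MISS (open row0); precharges=8
Acc 12: bank1 row3 -> MISS (open row3); precharges=9
Acc 13: bank0 row2 -> MISS (open row2); precharges=10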